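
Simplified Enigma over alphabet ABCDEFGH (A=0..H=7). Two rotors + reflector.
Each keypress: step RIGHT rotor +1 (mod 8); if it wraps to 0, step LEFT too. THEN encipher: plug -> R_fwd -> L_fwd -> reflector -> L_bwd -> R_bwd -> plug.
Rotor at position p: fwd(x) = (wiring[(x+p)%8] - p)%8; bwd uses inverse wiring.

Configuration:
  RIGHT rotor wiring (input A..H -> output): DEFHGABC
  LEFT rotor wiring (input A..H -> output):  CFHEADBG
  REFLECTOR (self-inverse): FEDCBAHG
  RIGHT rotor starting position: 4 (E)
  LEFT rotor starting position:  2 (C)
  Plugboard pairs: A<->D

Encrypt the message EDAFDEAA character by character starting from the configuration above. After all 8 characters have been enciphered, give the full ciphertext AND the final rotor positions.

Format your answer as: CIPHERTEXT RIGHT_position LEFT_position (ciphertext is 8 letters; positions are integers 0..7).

Char 1 ('E'): step: R->5, L=2; E->plug->E->R->H->L->D->refl->C->L'->B->R'->H->plug->H
Char 2 ('D'): step: R->6, L=2; D->plug->A->R->D->L->B->refl->E->L'->F->R'->C->plug->C
Char 3 ('A'): step: R->7, L=2; A->plug->D->R->G->L->A->refl->F->L'->A->R'->E->plug->E
Char 4 ('F'): step: R->0, L->3 (L advanced); F->plug->F->R->A->L->B->refl->E->L'->H->R'->D->plug->A
Char 5 ('D'): step: R->1, L=3; D->plug->A->R->D->L->G->refl->H->L'->F->R'->D->plug->A
Char 6 ('E'): step: R->2, L=3; E->plug->E->R->H->L->E->refl->B->L'->A->R'->F->plug->F
Char 7 ('A'): step: R->3, L=3; A->plug->D->R->G->L->C->refl->D->L'->E->R'->A->plug->D
Char 8 ('A'): step: R->4, L=3; A->plug->D->R->G->L->C->refl->D->L'->E->R'->B->plug->B
Final: ciphertext=HCEAAFDB, RIGHT=4, LEFT=3

Answer: HCEAAFDB 4 3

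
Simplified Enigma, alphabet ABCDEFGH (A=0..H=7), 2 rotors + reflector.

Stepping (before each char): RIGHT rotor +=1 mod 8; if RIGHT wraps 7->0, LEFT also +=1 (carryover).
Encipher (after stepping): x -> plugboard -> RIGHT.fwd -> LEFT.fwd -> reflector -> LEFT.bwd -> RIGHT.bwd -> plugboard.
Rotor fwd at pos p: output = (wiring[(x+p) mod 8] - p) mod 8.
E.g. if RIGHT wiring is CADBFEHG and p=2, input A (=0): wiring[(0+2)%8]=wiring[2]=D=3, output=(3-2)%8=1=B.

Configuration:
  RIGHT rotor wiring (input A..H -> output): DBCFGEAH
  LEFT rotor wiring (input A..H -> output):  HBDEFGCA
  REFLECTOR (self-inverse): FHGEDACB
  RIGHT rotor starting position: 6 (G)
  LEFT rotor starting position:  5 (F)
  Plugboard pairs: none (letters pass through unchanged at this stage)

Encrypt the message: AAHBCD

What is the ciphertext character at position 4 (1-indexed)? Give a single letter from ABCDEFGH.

Char 1 ('A'): step: R->7, L=5; A->plug->A->R->A->L->B->refl->H->L'->G->R'->E->plug->E
Char 2 ('A'): step: R->0, L->6 (L advanced); A->plug->A->R->D->L->D->refl->E->L'->A->R'->G->plug->G
Char 3 ('H'): step: R->1, L=6; H->plug->H->R->C->L->B->refl->H->L'->G->R'->G->plug->G
Char 4 ('B'): step: R->2, L=6; B->plug->B->R->D->L->D->refl->E->L'->A->R'->A->plug->A

A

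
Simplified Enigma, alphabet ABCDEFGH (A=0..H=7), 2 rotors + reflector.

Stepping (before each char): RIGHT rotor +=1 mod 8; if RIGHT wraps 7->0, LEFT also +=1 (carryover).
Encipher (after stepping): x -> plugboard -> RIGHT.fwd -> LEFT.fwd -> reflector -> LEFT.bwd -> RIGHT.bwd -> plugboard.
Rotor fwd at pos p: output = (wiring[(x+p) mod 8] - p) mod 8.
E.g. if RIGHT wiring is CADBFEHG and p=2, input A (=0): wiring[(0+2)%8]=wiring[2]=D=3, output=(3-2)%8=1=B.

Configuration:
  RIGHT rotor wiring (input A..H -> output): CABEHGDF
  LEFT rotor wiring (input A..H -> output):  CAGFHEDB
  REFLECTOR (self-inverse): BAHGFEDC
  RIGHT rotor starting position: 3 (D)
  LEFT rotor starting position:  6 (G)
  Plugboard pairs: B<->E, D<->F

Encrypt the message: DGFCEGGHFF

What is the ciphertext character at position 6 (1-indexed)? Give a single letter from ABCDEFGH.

Char 1 ('D'): step: R->4, L=6; D->plug->F->R->E->L->A->refl->B->L'->G->R'->E->plug->B
Char 2 ('G'): step: R->5, L=6; G->plug->G->R->H->L->G->refl->D->L'->B->R'->A->plug->A
Char 3 ('F'): step: R->6, L=6; F->plug->D->R->C->L->E->refl->F->L'->A->R'->H->plug->H
Char 4 ('C'): step: R->7, L=6; C->plug->C->R->B->L->D->refl->G->L'->H->R'->G->plug->G
Char 5 ('E'): step: R->0, L->7 (L advanced); E->plug->B->R->A->L->C->refl->H->L'->D->R'->G->plug->G
Char 6 ('G'): step: R->1, L=7; G->plug->G->R->E->L->G->refl->D->L'->B->R'->H->plug->H

H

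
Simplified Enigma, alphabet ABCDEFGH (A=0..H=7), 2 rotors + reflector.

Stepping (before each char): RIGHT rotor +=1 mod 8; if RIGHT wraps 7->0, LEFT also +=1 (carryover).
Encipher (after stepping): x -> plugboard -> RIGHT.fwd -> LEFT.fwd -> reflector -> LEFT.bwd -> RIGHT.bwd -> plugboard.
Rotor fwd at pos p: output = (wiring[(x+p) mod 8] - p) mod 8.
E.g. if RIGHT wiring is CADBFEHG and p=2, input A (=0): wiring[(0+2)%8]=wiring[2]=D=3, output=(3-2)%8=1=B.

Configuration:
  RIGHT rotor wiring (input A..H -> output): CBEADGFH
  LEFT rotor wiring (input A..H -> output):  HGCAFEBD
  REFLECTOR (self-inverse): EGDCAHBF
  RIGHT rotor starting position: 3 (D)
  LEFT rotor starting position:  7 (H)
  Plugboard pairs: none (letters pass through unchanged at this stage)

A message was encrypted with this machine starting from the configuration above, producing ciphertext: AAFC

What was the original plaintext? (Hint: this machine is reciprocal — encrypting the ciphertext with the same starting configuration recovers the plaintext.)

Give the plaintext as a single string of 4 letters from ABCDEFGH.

Char 1 ('A'): step: R->4, L=7; A->plug->A->R->H->L->C->refl->D->L'->D->R'->D->plug->D
Char 2 ('A'): step: R->5, L=7; A->plug->A->R->B->L->A->refl->E->L'->A->R'->B->plug->B
Char 3 ('F'): step: R->6, L=7; F->plug->F->R->C->L->H->refl->F->L'->G->R'->E->plug->E
Char 4 ('C'): step: R->7, L=7; C->plug->C->R->C->L->H->refl->F->L'->G->R'->H->plug->H

Answer: DBEH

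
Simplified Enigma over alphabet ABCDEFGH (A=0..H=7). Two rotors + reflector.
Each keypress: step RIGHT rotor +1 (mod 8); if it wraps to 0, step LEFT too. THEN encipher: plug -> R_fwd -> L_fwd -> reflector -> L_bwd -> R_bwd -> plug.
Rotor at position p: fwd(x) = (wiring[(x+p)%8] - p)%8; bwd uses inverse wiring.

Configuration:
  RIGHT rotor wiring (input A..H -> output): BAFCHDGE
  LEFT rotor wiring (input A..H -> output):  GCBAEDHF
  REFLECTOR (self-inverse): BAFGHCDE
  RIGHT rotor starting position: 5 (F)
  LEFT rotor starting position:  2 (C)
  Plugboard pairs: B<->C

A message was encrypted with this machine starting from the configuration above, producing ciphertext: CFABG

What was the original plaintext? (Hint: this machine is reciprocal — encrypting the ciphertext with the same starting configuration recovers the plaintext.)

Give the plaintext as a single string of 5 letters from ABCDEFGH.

Char 1 ('C'): step: R->6, L=2; C->plug->B->R->G->L->E->refl->H->L'->A->R'->A->plug->A
Char 2 ('F'): step: R->7, L=2; F->plug->F->R->A->L->H->refl->E->L'->G->R'->D->plug->D
Char 3 ('A'): step: R->0, L->3 (L advanced); A->plug->A->R->B->L->B->refl->A->L'->C->R'->D->plug->D
Char 4 ('B'): step: R->1, L=3; B->plug->C->R->B->L->B->refl->A->L'->C->R'->E->plug->E
Char 5 ('G'): step: R->2, L=3; G->plug->G->R->H->L->G->refl->D->L'->F->R'->C->plug->B

Answer: ADDEB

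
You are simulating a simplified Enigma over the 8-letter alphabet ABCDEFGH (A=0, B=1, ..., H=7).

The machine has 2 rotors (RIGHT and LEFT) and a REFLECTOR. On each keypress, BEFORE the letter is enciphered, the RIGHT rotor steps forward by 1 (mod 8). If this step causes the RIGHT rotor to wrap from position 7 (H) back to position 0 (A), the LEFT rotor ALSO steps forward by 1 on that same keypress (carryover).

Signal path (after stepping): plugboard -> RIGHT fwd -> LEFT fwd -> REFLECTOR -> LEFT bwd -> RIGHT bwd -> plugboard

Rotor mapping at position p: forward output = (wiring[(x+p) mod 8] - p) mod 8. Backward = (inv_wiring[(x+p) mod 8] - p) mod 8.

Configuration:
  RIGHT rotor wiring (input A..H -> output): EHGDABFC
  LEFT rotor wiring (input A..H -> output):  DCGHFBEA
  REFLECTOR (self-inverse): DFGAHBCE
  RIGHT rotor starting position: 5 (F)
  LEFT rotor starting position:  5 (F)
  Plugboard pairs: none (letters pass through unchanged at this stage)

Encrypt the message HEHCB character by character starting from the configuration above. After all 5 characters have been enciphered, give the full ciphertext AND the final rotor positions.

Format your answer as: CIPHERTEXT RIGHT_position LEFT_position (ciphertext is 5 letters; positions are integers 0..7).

Char 1 ('H'): step: R->6, L=5; H->plug->H->R->D->L->G->refl->C->L'->G->R'->C->plug->C
Char 2 ('E'): step: R->7, L=5; E->plug->E->R->E->L->F->refl->B->L'->F->R'->B->plug->B
Char 3 ('H'): step: R->0, L->6 (L advanced); H->plug->H->R->C->L->F->refl->B->L'->F->R'->G->plug->G
Char 4 ('C'): step: R->1, L=6; C->plug->C->R->C->L->F->refl->B->L'->F->R'->B->plug->B
Char 5 ('B'): step: R->2, L=6; B->plug->B->R->B->L->C->refl->G->L'->A->R'->F->plug->F
Final: ciphertext=CBGBF, RIGHT=2, LEFT=6

Answer: CBGBF 2 6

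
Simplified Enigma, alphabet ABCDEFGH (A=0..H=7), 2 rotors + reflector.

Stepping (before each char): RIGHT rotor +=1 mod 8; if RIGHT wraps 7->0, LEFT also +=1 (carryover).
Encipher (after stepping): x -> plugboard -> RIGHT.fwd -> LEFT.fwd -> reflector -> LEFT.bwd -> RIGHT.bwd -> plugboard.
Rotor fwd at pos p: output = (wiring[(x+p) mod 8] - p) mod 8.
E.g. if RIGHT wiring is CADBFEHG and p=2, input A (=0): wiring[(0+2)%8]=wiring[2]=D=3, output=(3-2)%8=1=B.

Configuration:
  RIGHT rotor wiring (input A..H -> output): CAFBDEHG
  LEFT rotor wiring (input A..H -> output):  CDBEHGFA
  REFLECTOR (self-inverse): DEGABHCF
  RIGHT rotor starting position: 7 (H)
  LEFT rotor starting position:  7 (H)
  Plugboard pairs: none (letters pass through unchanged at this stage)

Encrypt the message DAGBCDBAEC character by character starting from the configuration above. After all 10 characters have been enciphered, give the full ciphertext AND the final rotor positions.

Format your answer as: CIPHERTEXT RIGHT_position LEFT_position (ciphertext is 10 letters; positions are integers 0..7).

Char 1 ('D'): step: R->0, L->0 (L advanced); D->plug->D->R->B->L->D->refl->A->L'->H->R'->G->plug->G
Char 2 ('A'): step: R->1, L=0; A->plug->A->R->H->L->A->refl->D->L'->B->R'->H->plug->H
Char 3 ('G'): step: R->2, L=0; G->plug->G->R->A->L->C->refl->G->L'->F->R'->E->plug->E
Char 4 ('B'): step: R->3, L=0; B->plug->B->R->A->L->C->refl->G->L'->F->R'->G->plug->G
Char 5 ('C'): step: R->4, L=0; C->plug->C->R->D->L->E->refl->B->L'->C->R'->D->plug->D
Char 6 ('D'): step: R->5, L=0; D->plug->D->R->F->L->G->refl->C->L'->A->R'->F->plug->F
Char 7 ('B'): step: R->6, L=0; B->plug->B->R->A->L->C->refl->G->L'->F->R'->G->plug->G
Char 8 ('A'): step: R->7, L=0; A->plug->A->R->H->L->A->refl->D->L'->B->R'->C->plug->C
Char 9 ('E'): step: R->0, L->1 (L advanced); E->plug->E->R->D->L->G->refl->C->L'->A->R'->B->plug->B
Char 10 ('C'): step: R->1, L=1; C->plug->C->R->A->L->C->refl->G->L'->D->R'->E->plug->E
Final: ciphertext=GHEGDFGCBE, RIGHT=1, LEFT=1

Answer: GHEGDFGCBE 1 1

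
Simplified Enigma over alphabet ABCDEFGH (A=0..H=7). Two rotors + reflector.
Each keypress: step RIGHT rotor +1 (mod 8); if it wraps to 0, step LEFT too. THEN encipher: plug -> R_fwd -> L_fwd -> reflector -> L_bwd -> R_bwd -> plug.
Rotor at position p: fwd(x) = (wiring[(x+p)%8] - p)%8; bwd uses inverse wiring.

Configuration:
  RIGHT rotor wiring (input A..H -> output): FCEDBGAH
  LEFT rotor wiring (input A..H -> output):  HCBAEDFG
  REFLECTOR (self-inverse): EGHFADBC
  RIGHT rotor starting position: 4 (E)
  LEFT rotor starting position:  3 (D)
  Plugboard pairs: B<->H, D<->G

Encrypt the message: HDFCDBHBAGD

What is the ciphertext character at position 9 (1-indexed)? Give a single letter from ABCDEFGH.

Char 1 ('H'): step: R->5, L=3; H->plug->B->R->D->L->C->refl->H->L'->G->R'->G->plug->D
Char 2 ('D'): step: R->6, L=3; D->plug->G->R->D->L->C->refl->H->L'->G->R'->E->plug->E
Char 3 ('F'): step: R->7, L=3; F->plug->F->R->C->L->A->refl->E->L'->F->R'->D->plug->G
Char 4 ('C'): step: R->0, L->4 (L advanced); C->plug->C->R->E->L->D->refl->F->L'->G->R'->F->plug->F
Char 5 ('D'): step: R->1, L=4; D->plug->G->R->G->L->F->refl->D->L'->E->R'->H->plug->B
Char 6 ('B'): step: R->2, L=4; B->plug->H->R->A->L->A->refl->E->L'->H->R'->C->plug->C
Char 7 ('H'): step: R->3, L=4; H->plug->B->R->G->L->F->refl->D->L'->E->R'->E->plug->E
Char 8 ('B'): step: R->4, L=4; B->plug->H->R->H->L->E->refl->A->L'->A->R'->G->plug->D
Char 9 ('A'): step: R->5, L=4; A->plug->A->R->B->L->H->refl->C->L'->D->R'->B->plug->H

H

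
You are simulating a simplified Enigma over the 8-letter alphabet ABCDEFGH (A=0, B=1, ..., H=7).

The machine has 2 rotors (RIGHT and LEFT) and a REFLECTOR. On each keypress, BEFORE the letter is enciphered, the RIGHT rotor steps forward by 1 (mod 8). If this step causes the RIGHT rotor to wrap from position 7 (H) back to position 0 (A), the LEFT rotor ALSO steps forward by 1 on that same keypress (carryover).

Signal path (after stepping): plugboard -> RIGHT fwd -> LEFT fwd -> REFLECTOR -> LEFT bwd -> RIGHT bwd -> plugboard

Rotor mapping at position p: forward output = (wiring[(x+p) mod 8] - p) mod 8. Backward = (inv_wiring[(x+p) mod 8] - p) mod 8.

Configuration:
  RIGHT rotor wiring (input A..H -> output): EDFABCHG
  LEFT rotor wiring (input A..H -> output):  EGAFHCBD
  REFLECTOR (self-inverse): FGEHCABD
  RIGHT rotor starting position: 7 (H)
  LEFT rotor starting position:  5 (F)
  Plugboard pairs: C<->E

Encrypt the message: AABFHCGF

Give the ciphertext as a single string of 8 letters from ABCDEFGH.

Char 1 ('A'): step: R->0, L->6 (L advanced); A->plug->A->R->E->L->C->refl->E->L'->H->R'->G->plug->G
Char 2 ('A'): step: R->1, L=6; A->plug->A->R->C->L->G->refl->B->L'->G->R'->F->plug->F
Char 3 ('B'): step: R->2, L=6; B->plug->B->R->G->L->B->refl->G->L'->C->R'->G->plug->G
Char 4 ('F'): step: R->3, L=6; F->plug->F->R->B->L->F->refl->A->L'->D->R'->E->plug->C
Char 5 ('H'): step: R->4, L=6; H->plug->H->R->E->L->C->refl->E->L'->H->R'->F->plug->F
Char 6 ('C'): step: R->5, L=6; C->plug->E->R->G->L->B->refl->G->L'->C->R'->B->plug->B
Char 7 ('G'): step: R->6, L=6; G->plug->G->R->D->L->A->refl->F->L'->B->R'->A->plug->A
Char 8 ('F'): step: R->7, L=6; F->plug->F->R->C->L->G->refl->B->L'->G->R'->D->plug->D

Answer: GFGCFBAD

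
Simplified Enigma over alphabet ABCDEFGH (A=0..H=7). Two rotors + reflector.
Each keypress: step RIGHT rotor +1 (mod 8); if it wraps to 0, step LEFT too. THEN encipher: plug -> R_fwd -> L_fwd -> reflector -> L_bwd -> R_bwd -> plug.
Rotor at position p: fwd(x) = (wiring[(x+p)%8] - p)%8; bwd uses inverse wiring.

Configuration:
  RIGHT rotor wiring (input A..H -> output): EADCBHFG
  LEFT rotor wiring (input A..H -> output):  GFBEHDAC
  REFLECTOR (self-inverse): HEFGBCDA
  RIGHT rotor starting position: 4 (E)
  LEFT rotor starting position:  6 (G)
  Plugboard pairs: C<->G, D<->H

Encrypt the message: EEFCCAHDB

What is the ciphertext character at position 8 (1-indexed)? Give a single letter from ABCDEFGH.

Char 1 ('E'): step: R->5, L=6; E->plug->E->R->D->L->H->refl->A->L'->C->R'->A->plug->A
Char 2 ('E'): step: R->6, L=6; E->plug->E->R->F->L->G->refl->D->L'->E->R'->F->plug->F
Char 3 ('F'): step: R->7, L=6; F->plug->F->R->C->L->A->refl->H->L'->D->R'->E->plug->E
Char 4 ('C'): step: R->0, L->7 (L advanced); C->plug->G->R->F->L->A->refl->H->L'->B->R'->E->plug->E
Char 5 ('C'): step: R->1, L=7; C->plug->G->R->F->L->A->refl->H->L'->B->R'->C->plug->G
Char 6 ('A'): step: R->2, L=7; A->plug->A->R->B->L->H->refl->A->L'->F->R'->D->plug->H
Char 7 ('H'): step: R->3, L=7; H->plug->D->R->C->L->G->refl->D->L'->A->R'->H->plug->D
Char 8 ('D'): step: R->4, L=7; D->plug->H->R->G->L->E->refl->B->L'->H->R'->G->plug->C

C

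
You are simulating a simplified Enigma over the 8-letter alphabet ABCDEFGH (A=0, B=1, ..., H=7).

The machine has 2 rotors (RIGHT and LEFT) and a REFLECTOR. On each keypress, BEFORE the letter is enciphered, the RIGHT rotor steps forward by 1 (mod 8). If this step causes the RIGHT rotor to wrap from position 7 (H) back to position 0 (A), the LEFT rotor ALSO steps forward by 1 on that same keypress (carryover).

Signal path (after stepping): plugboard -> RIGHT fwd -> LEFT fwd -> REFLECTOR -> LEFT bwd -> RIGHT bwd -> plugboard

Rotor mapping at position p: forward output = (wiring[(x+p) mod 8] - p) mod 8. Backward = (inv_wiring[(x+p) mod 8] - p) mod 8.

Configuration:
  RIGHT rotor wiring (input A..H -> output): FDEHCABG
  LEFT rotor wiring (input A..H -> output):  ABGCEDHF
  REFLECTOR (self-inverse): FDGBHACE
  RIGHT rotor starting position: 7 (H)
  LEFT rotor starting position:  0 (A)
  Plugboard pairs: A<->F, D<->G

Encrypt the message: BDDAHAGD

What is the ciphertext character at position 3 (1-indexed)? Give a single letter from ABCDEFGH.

Char 1 ('B'): step: R->0, L->1 (L advanced); B->plug->B->R->D->L->D->refl->B->L'->C->R'->E->plug->E
Char 2 ('D'): step: R->1, L=1; D->plug->G->R->F->L->G->refl->C->L'->E->R'->H->plug->H
Char 3 ('D'): step: R->2, L=1; D->plug->G->R->D->L->D->refl->B->L'->C->R'->A->plug->F

F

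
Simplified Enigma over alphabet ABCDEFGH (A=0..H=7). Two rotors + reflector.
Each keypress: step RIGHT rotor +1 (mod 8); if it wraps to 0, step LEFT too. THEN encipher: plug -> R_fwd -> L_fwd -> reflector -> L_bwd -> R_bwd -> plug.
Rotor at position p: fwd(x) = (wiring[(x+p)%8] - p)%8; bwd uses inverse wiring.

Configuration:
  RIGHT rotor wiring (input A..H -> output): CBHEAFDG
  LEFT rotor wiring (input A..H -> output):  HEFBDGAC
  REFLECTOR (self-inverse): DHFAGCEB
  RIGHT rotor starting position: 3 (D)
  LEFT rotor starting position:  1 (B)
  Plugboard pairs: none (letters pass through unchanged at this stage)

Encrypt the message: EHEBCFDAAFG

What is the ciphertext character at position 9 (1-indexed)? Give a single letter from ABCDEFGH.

Char 1 ('E'): step: R->4, L=1; E->plug->E->R->G->L->B->refl->H->L'->F->R'->F->plug->F
Char 2 ('H'): step: R->5, L=1; H->plug->H->R->D->L->C->refl->F->L'->E->R'->E->plug->E
Char 3 ('E'): step: R->6, L=1; E->plug->E->R->B->L->E->refl->G->L'->H->R'->H->plug->H
Char 4 ('B'): step: R->7, L=1; B->plug->B->R->D->L->C->refl->F->L'->E->R'->H->plug->H
Char 5 ('C'): step: R->0, L->2 (L advanced); C->plug->C->R->H->L->C->refl->F->L'->G->R'->H->plug->H
Char 6 ('F'): step: R->1, L=2; F->plug->F->R->C->L->B->refl->H->L'->B->R'->H->plug->H
Char 7 ('D'): step: R->2, L=2; D->plug->D->R->D->L->E->refl->G->L'->E->R'->F->plug->F
Char 8 ('A'): step: R->3, L=2; A->plug->A->R->B->L->H->refl->B->L'->C->R'->C->plug->C
Char 9 ('A'): step: R->4, L=2; A->plug->A->R->E->L->G->refl->E->L'->D->R'->G->plug->G

G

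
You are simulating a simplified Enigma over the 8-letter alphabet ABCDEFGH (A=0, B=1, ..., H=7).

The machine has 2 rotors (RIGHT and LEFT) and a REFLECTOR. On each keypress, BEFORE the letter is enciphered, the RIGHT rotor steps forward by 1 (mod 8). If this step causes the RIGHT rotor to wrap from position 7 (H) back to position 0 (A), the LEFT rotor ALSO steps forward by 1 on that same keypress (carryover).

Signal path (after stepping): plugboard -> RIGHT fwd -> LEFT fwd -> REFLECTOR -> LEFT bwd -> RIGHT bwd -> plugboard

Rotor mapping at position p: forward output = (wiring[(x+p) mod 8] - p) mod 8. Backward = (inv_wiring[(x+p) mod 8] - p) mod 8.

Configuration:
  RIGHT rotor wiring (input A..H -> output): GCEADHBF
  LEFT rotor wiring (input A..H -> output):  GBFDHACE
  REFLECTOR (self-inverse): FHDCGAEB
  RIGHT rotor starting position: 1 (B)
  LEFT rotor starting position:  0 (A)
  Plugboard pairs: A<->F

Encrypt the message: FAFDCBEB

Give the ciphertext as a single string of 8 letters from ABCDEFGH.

Answer: DDGBBGGF

Derivation:
Char 1 ('F'): step: R->2, L=0; F->plug->A->R->C->L->F->refl->A->L'->F->R'->D->plug->D
Char 2 ('A'): step: R->3, L=0; A->plug->F->R->D->L->D->refl->C->L'->G->R'->D->plug->D
Char 3 ('F'): step: R->4, L=0; F->plug->A->R->H->L->E->refl->G->L'->A->R'->G->plug->G
Char 4 ('D'): step: R->5, L=0; D->plug->D->R->B->L->B->refl->H->L'->E->R'->B->plug->B
Char 5 ('C'): step: R->6, L=0; C->plug->C->R->A->L->G->refl->E->L'->H->R'->B->plug->B
Char 6 ('B'): step: R->7, L=0; B->plug->B->R->H->L->E->refl->G->L'->A->R'->G->plug->G
Char 7 ('E'): step: R->0, L->1 (L advanced); E->plug->E->R->D->L->G->refl->E->L'->B->R'->G->plug->G
Char 8 ('B'): step: R->1, L=1; B->plug->B->R->D->L->G->refl->E->L'->B->R'->A->plug->F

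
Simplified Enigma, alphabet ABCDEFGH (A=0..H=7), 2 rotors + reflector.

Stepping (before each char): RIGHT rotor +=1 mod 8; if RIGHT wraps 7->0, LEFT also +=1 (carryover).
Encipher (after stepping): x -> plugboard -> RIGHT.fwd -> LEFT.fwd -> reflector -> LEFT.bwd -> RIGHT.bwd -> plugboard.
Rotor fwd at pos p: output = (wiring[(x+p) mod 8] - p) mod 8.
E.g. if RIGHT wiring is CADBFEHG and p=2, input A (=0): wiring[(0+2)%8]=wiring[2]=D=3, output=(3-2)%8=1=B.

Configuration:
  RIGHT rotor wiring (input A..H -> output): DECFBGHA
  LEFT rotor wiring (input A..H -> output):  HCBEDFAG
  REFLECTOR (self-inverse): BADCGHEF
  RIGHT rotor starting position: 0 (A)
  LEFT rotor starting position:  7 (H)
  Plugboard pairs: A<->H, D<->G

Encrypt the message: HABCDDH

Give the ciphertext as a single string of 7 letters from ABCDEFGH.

Char 1 ('H'): step: R->1, L=7; H->plug->A->R->D->L->C->refl->D->L'->C->R'->H->plug->A
Char 2 ('A'): step: R->2, L=7; A->plug->H->R->C->L->D->refl->C->L'->D->R'->B->plug->B
Char 3 ('B'): step: R->3, L=7; B->plug->B->R->G->L->G->refl->E->L'->F->R'->E->plug->E
Char 4 ('C'): step: R->4, L=7; C->plug->C->R->D->L->C->refl->D->L'->C->R'->B->plug->B
Char 5 ('D'): step: R->5, L=7; D->plug->G->R->A->L->H->refl->F->L'->E->R'->H->plug->A
Char 6 ('D'): step: R->6, L=7; D->plug->G->R->D->L->C->refl->D->L'->C->R'->B->plug->B
Char 7 ('H'): step: R->7, L=7; H->plug->A->R->B->L->A->refl->B->L'->H->R'->G->plug->D

Answer: ABEBABD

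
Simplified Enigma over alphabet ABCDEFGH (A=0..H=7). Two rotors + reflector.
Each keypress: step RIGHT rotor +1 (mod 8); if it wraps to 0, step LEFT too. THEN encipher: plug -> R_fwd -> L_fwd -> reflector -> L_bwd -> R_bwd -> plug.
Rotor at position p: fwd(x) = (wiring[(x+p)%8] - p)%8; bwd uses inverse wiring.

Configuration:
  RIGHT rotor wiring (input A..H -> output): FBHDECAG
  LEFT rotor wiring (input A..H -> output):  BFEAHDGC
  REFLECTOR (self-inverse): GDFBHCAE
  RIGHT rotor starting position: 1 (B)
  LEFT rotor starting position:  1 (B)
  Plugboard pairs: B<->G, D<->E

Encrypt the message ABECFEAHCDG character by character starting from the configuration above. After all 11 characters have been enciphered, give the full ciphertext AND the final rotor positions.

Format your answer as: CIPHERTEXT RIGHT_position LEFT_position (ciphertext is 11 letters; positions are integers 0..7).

Answer: FGABHCGGECC 4 2

Derivation:
Char 1 ('A'): step: R->2, L=1; A->plug->A->R->F->L->F->refl->C->L'->E->R'->F->plug->F
Char 2 ('B'): step: R->3, L=1; B->plug->G->R->G->L->B->refl->D->L'->B->R'->B->plug->G
Char 3 ('E'): step: R->4, L=1; E->plug->D->R->C->L->H->refl->E->L'->A->R'->A->plug->A
Char 4 ('C'): step: R->5, L=1; C->plug->C->R->B->L->D->refl->B->L'->G->R'->G->plug->B
Char 5 ('F'): step: R->6, L=1; F->plug->F->R->F->L->F->refl->C->L'->E->R'->H->plug->H
Char 6 ('E'): step: R->7, L=1; E->plug->D->R->A->L->E->refl->H->L'->C->R'->C->plug->C
Char 7 ('A'): step: R->0, L->2 (L advanced); A->plug->A->R->F->L->A->refl->G->L'->B->R'->B->plug->G
Char 8 ('H'): step: R->1, L=2; H->plug->H->R->E->L->E->refl->H->L'->G->R'->B->plug->G
Char 9 ('C'): step: R->2, L=2; C->plug->C->R->C->L->F->refl->C->L'->A->R'->D->plug->E
Char 10 ('D'): step: R->3, L=2; D->plug->E->R->D->L->B->refl->D->L'->H->R'->C->plug->C
Char 11 ('G'): step: R->4, L=2; G->plug->B->R->G->L->H->refl->E->L'->E->R'->C->plug->C
Final: ciphertext=FGABHCGGECC, RIGHT=4, LEFT=2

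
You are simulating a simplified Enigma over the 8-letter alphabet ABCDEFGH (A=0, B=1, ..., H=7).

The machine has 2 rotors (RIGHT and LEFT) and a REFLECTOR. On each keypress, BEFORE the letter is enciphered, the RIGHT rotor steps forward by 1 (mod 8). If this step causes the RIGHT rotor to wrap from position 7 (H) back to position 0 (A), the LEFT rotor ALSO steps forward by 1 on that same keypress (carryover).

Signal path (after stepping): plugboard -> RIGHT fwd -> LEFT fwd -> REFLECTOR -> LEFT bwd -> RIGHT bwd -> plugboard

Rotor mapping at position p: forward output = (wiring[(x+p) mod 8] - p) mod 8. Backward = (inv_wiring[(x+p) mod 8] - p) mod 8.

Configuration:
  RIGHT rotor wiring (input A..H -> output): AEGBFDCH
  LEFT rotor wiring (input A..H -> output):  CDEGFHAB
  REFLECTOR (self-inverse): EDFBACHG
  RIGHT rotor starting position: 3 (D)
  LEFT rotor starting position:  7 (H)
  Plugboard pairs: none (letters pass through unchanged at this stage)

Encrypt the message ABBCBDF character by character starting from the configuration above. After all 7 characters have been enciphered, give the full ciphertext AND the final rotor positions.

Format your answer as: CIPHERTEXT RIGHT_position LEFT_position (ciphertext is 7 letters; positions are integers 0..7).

Answer: BGGGACC 2 0

Derivation:
Char 1 ('A'): step: R->4, L=7; A->plug->A->R->B->L->D->refl->B->L'->H->R'->B->plug->B
Char 2 ('B'): step: R->5, L=7; B->plug->B->R->F->L->G->refl->H->L'->E->R'->G->plug->G
Char 3 ('B'): step: R->6, L=7; B->plug->B->R->B->L->D->refl->B->L'->H->R'->G->plug->G
Char 4 ('C'): step: R->7, L=7; C->plug->C->R->F->L->G->refl->H->L'->E->R'->G->plug->G
Char 5 ('B'): step: R->0, L->0 (L advanced); B->plug->B->R->E->L->F->refl->C->L'->A->R'->A->plug->A
Char 6 ('D'): step: R->1, L=0; D->plug->D->R->E->L->F->refl->C->L'->A->R'->C->plug->C
Char 7 ('F'): step: R->2, L=0; F->plug->F->R->F->L->H->refl->G->L'->D->R'->C->plug->C
Final: ciphertext=BGGGACC, RIGHT=2, LEFT=0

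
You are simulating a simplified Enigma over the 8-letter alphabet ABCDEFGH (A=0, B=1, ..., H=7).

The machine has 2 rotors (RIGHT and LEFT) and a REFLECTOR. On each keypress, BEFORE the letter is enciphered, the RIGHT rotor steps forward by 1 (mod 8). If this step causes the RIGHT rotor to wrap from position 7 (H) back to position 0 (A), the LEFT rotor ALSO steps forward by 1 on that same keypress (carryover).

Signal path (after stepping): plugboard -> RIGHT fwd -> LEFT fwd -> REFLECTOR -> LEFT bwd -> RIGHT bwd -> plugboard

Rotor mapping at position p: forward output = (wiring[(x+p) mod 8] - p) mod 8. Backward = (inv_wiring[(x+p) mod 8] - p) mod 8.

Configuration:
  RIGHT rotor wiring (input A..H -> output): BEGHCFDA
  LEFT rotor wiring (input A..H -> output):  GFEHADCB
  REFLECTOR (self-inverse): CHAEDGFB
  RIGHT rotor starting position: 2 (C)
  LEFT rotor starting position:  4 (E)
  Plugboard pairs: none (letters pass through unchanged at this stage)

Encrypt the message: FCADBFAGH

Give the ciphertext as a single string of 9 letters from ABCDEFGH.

Char 1 ('F'): step: R->3, L=4; F->plug->F->R->G->L->A->refl->C->L'->E->R'->A->plug->A
Char 2 ('C'): step: R->4, L=4; C->plug->C->R->H->L->D->refl->E->L'->A->R'->F->plug->F
Char 3 ('A'): step: R->5, L=4; A->plug->A->R->A->L->E->refl->D->L'->H->R'->E->plug->E
Char 4 ('D'): step: R->6, L=4; D->plug->D->R->G->L->A->refl->C->L'->E->R'->G->plug->G
Char 5 ('B'): step: R->7, L=4; B->plug->B->R->C->L->G->refl->F->L'->D->R'->F->plug->F
Char 6 ('F'): step: R->0, L->5 (L advanced); F->plug->F->R->F->L->H->refl->B->L'->D->R'->G->plug->G
Char 7 ('A'): step: R->1, L=5; A->plug->A->R->D->L->B->refl->H->L'->F->R'->B->plug->B
Char 8 ('G'): step: R->2, L=5; G->plug->G->R->H->L->D->refl->E->L'->C->R'->H->plug->H
Char 9 ('H'): step: R->3, L=5; H->plug->H->R->D->L->B->refl->H->L'->F->R'->E->plug->E

Answer: AFEGFGBHE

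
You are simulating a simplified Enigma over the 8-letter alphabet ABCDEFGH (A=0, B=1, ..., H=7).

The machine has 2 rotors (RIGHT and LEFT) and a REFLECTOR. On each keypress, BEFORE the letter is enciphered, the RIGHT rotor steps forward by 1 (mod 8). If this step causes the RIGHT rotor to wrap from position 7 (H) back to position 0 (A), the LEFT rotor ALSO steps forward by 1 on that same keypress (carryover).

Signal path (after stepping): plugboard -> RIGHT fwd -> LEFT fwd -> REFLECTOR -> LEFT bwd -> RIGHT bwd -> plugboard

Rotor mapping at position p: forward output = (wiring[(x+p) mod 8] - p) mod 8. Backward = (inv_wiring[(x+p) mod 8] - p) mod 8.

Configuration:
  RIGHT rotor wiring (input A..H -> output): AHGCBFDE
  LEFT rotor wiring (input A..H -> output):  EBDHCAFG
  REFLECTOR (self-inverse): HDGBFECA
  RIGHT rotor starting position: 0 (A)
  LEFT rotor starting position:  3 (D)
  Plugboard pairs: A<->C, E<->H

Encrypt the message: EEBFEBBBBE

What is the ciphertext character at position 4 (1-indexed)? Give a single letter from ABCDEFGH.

Char 1 ('E'): step: R->1, L=3; E->plug->H->R->H->L->A->refl->H->L'->B->R'->C->plug->A
Char 2 ('E'): step: R->2, L=3; E->plug->H->R->F->L->B->refl->D->L'->E->R'->A->plug->C
Char 3 ('B'): step: R->3, L=3; B->plug->B->R->G->L->G->refl->C->L'->D->R'->H->plug->E
Char 4 ('F'): step: R->4, L=3; F->plug->F->R->D->L->C->refl->G->L'->G->R'->H->plug->E

E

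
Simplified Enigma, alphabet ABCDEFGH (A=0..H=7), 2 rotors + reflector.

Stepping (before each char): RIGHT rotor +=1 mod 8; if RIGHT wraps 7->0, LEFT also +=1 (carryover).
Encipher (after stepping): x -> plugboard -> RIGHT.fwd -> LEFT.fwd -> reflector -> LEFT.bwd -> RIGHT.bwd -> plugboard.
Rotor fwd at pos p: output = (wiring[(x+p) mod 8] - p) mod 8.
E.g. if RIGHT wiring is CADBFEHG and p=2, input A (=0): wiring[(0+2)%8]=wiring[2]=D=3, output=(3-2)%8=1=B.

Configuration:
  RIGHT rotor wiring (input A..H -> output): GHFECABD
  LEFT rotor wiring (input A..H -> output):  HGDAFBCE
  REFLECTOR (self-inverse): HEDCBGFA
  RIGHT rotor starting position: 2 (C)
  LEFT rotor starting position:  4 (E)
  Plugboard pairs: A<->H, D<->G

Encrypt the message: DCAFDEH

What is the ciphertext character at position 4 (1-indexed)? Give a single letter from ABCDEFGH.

Char 1 ('D'): step: R->3, L=4; D->plug->G->R->E->L->D->refl->C->L'->F->R'->C->plug->C
Char 2 ('C'): step: R->4, L=4; C->plug->C->R->F->L->C->refl->D->L'->E->R'->B->plug->B
Char 3 ('A'): step: R->5, L=4; A->plug->H->R->F->L->C->refl->D->L'->E->R'->B->plug->B
Char 4 ('F'): step: R->6, L=4; F->plug->F->R->G->L->H->refl->A->L'->D->R'->A->plug->H

H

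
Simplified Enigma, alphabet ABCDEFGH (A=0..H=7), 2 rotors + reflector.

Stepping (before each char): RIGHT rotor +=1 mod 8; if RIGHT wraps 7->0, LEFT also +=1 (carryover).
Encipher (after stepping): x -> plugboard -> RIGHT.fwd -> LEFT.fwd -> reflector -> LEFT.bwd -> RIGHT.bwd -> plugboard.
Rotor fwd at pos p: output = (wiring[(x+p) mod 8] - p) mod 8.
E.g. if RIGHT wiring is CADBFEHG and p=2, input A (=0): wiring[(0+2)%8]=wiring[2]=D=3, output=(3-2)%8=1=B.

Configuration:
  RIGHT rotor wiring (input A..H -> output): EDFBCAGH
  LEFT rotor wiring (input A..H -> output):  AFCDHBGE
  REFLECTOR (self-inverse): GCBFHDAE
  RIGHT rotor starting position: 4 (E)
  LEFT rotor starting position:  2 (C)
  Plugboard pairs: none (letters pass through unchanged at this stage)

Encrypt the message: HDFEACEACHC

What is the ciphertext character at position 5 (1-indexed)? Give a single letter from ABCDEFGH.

Char 1 ('H'): step: R->5, L=2; H->plug->H->R->F->L->C->refl->B->L'->B->R'->B->plug->B
Char 2 ('D'): step: R->6, L=2; D->plug->D->R->F->L->C->refl->B->L'->B->R'->B->plug->B
Char 3 ('F'): step: R->7, L=2; F->plug->F->R->D->L->H->refl->E->L'->E->R'->C->plug->C
Char 4 ('E'): step: R->0, L->3 (L advanced); E->plug->E->R->C->L->G->refl->A->L'->A->R'->F->plug->F
Char 5 ('A'): step: R->1, L=3; A->plug->A->R->C->L->G->refl->A->L'->A->R'->C->plug->C

C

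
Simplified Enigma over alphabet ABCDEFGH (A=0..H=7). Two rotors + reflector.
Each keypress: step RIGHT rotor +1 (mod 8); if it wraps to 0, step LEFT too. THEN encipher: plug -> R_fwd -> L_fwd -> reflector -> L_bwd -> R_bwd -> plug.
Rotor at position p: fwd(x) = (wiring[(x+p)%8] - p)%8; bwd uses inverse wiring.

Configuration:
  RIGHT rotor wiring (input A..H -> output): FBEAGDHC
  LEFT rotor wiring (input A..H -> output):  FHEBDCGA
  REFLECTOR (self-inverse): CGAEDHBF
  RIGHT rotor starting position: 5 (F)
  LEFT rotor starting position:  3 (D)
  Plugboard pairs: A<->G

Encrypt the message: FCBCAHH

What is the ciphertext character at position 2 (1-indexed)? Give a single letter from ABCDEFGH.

Char 1 ('F'): step: R->6, L=3; F->plug->F->R->C->L->H->refl->F->L'->E->R'->B->plug->B
Char 2 ('C'): step: R->7, L=3; C->plug->C->R->C->L->H->refl->F->L'->E->R'->G->plug->A

A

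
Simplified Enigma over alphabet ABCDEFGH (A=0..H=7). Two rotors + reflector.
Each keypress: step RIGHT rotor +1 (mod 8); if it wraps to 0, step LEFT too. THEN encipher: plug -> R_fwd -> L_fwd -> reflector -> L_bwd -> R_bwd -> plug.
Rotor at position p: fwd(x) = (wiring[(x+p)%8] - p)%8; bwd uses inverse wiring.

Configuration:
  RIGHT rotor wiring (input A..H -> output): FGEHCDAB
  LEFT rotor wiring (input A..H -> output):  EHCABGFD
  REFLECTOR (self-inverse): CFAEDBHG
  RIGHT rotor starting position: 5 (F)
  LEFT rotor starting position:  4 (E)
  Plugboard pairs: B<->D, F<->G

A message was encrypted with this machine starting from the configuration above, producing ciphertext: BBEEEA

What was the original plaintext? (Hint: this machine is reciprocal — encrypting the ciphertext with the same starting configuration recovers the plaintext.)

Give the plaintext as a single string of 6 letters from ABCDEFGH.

Answer: ACGDGH

Derivation:
Char 1 ('B'): step: R->6, L=4; B->plug->D->R->A->L->F->refl->B->L'->C->R'->A->plug->A
Char 2 ('B'): step: R->7, L=4; B->plug->D->R->F->L->D->refl->E->L'->H->R'->C->plug->C
Char 3 ('E'): step: R->0, L->5 (L advanced); E->plug->E->R->C->L->G->refl->H->L'->D->R'->F->plug->G
Char 4 ('E'): step: R->1, L=5; E->plug->E->R->C->L->G->refl->H->L'->D->R'->B->plug->D
Char 5 ('E'): step: R->2, L=5; E->plug->E->R->G->L->D->refl->E->L'->H->R'->F->plug->G
Char 6 ('A'): step: R->3, L=5; A->plug->A->R->E->L->C->refl->A->L'->B->R'->H->plug->H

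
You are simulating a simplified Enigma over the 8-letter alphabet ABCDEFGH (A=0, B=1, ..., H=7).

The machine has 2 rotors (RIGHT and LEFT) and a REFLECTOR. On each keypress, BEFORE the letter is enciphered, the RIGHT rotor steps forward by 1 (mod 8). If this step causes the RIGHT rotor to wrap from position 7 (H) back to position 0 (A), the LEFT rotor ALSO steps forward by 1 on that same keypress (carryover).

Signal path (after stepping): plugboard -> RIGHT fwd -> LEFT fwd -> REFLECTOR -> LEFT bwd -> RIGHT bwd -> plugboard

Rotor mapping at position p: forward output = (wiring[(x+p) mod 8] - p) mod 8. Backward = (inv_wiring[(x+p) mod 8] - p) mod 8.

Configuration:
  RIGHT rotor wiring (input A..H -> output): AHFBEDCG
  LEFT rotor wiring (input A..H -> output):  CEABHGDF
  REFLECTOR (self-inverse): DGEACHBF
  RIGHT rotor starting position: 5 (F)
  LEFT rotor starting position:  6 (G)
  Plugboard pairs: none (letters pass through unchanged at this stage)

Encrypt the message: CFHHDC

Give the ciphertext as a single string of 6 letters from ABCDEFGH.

Char 1 ('C'): step: R->6, L=6; C->plug->C->R->C->L->E->refl->C->L'->E->R'->A->plug->A
Char 2 ('F'): step: R->7, L=6; F->plug->F->R->F->L->D->refl->A->L'->H->R'->A->plug->A
Char 3 ('H'): step: R->0, L->7 (L advanced); H->plug->H->R->G->L->H->refl->F->L'->C->R'->G->plug->G
Char 4 ('H'): step: R->1, L=7; H->plug->H->R->H->L->E->refl->C->L'->E->R'->B->plug->B
Char 5 ('D'): step: R->2, L=7; D->plug->D->R->B->L->D->refl->A->L'->F->R'->H->plug->H
Char 6 ('C'): step: R->3, L=7; C->plug->C->R->A->L->G->refl->B->L'->D->R'->E->plug->E

Answer: AAGBHE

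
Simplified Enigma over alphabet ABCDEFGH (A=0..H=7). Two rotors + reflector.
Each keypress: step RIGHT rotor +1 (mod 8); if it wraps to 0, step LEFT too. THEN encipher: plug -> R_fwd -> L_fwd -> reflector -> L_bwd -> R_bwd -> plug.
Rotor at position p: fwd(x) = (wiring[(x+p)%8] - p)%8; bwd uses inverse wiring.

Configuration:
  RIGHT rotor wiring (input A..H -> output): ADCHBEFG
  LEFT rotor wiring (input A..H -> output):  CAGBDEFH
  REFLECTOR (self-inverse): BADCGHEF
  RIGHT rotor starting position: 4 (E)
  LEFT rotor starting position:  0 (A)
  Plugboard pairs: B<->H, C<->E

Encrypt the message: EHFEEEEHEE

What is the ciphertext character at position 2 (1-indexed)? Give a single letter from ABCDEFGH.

Char 1 ('E'): step: R->5, L=0; E->plug->C->R->B->L->A->refl->B->L'->D->R'->D->plug->D
Char 2 ('H'): step: R->6, L=0; H->plug->B->R->A->L->C->refl->D->L'->E->R'->E->plug->C

C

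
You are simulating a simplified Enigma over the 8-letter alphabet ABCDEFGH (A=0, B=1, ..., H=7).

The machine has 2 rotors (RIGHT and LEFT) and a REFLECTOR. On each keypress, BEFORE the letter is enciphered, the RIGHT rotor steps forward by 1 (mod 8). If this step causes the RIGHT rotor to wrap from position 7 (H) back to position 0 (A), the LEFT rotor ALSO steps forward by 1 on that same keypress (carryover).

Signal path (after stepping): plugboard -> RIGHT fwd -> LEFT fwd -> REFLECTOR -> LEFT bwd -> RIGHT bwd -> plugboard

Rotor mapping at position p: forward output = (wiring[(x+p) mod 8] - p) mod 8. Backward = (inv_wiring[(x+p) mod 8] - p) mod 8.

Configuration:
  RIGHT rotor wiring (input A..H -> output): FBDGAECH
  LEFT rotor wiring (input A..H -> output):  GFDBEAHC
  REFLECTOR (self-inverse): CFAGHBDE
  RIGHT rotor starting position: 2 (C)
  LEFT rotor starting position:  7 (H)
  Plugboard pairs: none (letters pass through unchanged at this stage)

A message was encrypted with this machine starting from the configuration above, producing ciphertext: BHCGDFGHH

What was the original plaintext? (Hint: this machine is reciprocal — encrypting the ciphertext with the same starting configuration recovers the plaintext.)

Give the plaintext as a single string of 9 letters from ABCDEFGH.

Answer: GBDFEDHFF

Derivation:
Char 1 ('B'): step: R->3, L=7; B->plug->B->R->F->L->F->refl->B->L'->G->R'->G->plug->G
Char 2 ('H'): step: R->4, L=7; H->plug->H->R->C->L->G->refl->D->L'->A->R'->B->plug->B
Char 3 ('C'): step: R->5, L=7; C->plug->C->R->C->L->G->refl->D->L'->A->R'->D->plug->D
Char 4 ('G'): step: R->6, L=7; G->plug->G->R->C->L->G->refl->D->L'->A->R'->F->plug->F
Char 5 ('D'): step: R->7, L=7; D->plug->D->R->E->L->C->refl->A->L'->H->R'->E->plug->E
Char 6 ('F'): step: R->0, L->0 (L advanced); F->plug->F->R->E->L->E->refl->H->L'->G->R'->D->plug->D
Char 7 ('G'): step: R->1, L=0; G->plug->G->R->G->L->H->refl->E->L'->E->R'->H->plug->H
Char 8 ('H'): step: R->2, L=0; H->plug->H->R->H->L->C->refl->A->L'->F->R'->F->plug->F
Char 9 ('H'): step: R->3, L=0; H->plug->H->R->A->L->G->refl->D->L'->C->R'->F->plug->F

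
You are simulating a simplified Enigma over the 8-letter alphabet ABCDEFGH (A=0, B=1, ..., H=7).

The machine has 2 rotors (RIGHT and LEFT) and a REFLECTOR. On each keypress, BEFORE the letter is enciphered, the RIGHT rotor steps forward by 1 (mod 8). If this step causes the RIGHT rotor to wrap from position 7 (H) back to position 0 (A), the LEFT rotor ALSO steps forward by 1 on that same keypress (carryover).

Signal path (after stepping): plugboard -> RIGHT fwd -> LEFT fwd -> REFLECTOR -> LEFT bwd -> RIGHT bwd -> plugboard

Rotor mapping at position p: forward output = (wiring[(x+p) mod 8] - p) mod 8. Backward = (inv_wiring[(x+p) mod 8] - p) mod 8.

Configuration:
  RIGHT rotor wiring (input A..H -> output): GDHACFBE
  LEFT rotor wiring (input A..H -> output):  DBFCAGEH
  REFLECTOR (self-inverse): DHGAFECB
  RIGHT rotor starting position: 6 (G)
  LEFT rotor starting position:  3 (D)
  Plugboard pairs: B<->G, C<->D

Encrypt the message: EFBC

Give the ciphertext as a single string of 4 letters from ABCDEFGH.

Answer: DCAF

Derivation:
Char 1 ('E'): step: R->7, L=3; E->plug->E->R->B->L->F->refl->E->L'->E->R'->C->plug->D
Char 2 ('F'): step: R->0, L->4 (L advanced); F->plug->F->R->F->L->F->refl->E->L'->A->R'->D->plug->C
Char 3 ('B'): step: R->1, L=4; B->plug->G->R->D->L->D->refl->A->L'->C->R'->A->plug->A
Char 4 ('C'): step: R->2, L=4; C->plug->D->R->D->L->D->refl->A->L'->C->R'->F->plug->F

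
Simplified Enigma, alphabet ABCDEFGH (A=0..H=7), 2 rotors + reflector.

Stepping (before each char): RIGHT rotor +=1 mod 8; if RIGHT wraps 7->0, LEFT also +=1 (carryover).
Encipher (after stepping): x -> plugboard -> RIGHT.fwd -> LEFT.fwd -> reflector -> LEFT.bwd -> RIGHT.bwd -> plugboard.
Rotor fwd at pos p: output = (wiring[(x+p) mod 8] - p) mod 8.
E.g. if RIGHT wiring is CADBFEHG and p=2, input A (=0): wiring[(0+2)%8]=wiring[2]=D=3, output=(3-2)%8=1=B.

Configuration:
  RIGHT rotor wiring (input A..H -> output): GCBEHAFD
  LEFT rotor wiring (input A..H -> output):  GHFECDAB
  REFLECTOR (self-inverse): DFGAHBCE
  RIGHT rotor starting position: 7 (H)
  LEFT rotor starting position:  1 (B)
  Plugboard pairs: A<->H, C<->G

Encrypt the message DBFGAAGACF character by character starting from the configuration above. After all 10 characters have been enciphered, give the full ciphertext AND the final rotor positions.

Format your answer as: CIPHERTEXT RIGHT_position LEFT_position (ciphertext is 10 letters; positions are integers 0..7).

Answer: GCCAEBAEBE 1 3

Derivation:
Char 1 ('D'): step: R->0, L->2 (L advanced); D->plug->D->R->E->L->G->refl->C->L'->B->R'->C->plug->G
Char 2 ('B'): step: R->1, L=2; B->plug->B->R->A->L->D->refl->A->L'->C->R'->G->plug->C
Char 3 ('F'): step: R->2, L=2; F->plug->F->R->B->L->C->refl->G->L'->E->R'->G->plug->C
Char 4 ('G'): step: R->3, L=2; G->plug->C->R->F->L->H->refl->E->L'->G->R'->H->plug->A
Char 5 ('A'): step: R->4, L=2; A->plug->H->R->A->L->D->refl->A->L'->C->R'->E->plug->E
Char 6 ('A'): step: R->5, L=2; A->plug->H->R->C->L->A->refl->D->L'->A->R'->B->plug->B
Char 7 ('G'): step: R->6, L=2; G->plug->C->R->A->L->D->refl->A->L'->C->R'->H->plug->A
Char 8 ('A'): step: R->7, L=2; A->plug->H->R->G->L->E->refl->H->L'->F->R'->E->plug->E
Char 9 ('C'): step: R->0, L->3 (L advanced); C->plug->G->R->F->L->D->refl->A->L'->C->R'->B->plug->B
Char 10 ('F'): step: R->1, L=3; F->plug->F->R->E->L->G->refl->C->L'->H->R'->E->plug->E
Final: ciphertext=GCCAEBAEBE, RIGHT=1, LEFT=3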